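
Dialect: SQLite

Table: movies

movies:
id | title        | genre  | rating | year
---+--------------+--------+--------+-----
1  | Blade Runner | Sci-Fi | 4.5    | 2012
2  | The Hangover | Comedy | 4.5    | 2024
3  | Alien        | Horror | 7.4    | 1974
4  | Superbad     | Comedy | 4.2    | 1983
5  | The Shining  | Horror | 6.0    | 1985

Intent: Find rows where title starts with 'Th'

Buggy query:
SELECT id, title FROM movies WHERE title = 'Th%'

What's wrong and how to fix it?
Bug: Wildcards only work with LIKE; '=' treats '%' as a literal character

Fix: Replace '=' with LIKE so 'Th%' is treated as a pattern

Corrected query:
SELECT id, title FROM movies WHERE title LIKE 'Th%'

Result:
id | title       
---+-------------
2  | The Hangover
5  | The Shining 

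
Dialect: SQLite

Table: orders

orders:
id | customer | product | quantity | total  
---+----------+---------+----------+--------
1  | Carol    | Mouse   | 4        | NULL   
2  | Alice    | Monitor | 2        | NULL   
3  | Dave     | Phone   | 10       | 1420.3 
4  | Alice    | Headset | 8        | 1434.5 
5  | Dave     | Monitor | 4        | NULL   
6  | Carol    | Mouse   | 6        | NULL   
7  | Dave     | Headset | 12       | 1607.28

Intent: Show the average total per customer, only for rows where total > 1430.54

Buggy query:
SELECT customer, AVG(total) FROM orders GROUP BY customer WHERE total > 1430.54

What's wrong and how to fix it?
Bug: Row-level WHERE must come before GROUP BY in the clause order

Fix: Move the WHERE clause before GROUP BY

Corrected query:
SELECT customer, AVG(total) FROM orders WHERE total > 1430.54 GROUP BY customer

Result:
customer | AVG(total)
---------+-----------
Alice    | 1434.5    
Dave     | 1607.28   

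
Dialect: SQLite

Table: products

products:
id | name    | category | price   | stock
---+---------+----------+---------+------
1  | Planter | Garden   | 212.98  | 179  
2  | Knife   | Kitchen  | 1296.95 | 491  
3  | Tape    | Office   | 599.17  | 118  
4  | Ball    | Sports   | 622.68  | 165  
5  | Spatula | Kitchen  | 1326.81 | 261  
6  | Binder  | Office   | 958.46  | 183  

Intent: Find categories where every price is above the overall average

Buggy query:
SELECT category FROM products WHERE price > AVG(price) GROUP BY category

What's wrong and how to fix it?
Bug: WHERE evaluates per row before aggregation, so AVG() is unavailable

Fix: Use a subquery for AVG and a HAVING MIN(...) filter so the condition holds for every row in the group

Corrected query:
SELECT category FROM products GROUP BY category HAVING MIN(price) > (SELECT AVG(price) FROM products)

Result:
category
--------
Kitchen 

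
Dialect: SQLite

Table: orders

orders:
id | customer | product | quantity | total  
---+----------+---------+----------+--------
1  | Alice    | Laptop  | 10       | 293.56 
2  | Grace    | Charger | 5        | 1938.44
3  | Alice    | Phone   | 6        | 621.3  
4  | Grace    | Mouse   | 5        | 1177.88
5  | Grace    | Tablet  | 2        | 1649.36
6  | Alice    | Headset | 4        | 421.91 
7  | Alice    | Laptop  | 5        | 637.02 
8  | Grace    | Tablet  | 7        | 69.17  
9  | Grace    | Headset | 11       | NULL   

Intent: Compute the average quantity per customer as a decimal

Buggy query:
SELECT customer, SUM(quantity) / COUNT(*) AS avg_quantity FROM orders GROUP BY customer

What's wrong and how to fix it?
Bug: Both operands are integers, so '/' performs integer division and truncates

Fix: Multiply by 1.0 (or CAST to REAL) to force floating-point division

Corrected query:
SELECT customer, SUM(quantity) * 1.0 / COUNT(*) AS avg_quantity FROM orders GROUP BY customer

Result:
customer | avg_quantity
---------+-------------
Alice    | 6.25        
Grace    | 6           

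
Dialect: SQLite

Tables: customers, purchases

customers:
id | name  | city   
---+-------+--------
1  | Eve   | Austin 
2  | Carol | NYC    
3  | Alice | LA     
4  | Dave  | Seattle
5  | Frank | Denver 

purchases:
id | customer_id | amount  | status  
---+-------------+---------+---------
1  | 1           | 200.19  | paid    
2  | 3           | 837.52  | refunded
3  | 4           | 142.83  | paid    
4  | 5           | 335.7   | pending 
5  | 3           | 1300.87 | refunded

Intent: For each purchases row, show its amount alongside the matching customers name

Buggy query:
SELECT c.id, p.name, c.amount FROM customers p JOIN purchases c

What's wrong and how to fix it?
Bug: JOIN with no ON clause produces a cartesian product; every purchases row pairs with every customers row

Fix: Add ON c.customer_id = p.id to the JOIN

Corrected query:
SELECT c.id, p.name, c.amount FROM customers p JOIN purchases c ON c.customer_id = p.id

Result:
id | name  | amount 
---+-------+--------
1  | Eve   | 200.19 
2  | Alice | 837.52 
3  | Dave  | 142.83 
4  | Frank | 335.7  
5  | Alice | 1300.87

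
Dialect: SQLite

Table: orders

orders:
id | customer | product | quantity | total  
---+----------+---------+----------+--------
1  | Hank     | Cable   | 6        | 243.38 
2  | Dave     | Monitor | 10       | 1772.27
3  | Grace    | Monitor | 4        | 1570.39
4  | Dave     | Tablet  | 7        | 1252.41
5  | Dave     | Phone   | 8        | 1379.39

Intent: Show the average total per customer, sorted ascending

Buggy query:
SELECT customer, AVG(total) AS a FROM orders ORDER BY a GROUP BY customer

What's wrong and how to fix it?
Bug: ORDER BY appears before GROUP BY; SQL clause order requires GROUP BY first

Fix: Move ORDER BY to the end, after GROUP BY

Corrected query:
SELECT customer, AVG(total) AS a FROM orders GROUP BY customer ORDER BY a

Result:
customer | a          
---------+------------
Hank     | 243.38     
Dave     | 1468.023333
Grace    | 1570.39    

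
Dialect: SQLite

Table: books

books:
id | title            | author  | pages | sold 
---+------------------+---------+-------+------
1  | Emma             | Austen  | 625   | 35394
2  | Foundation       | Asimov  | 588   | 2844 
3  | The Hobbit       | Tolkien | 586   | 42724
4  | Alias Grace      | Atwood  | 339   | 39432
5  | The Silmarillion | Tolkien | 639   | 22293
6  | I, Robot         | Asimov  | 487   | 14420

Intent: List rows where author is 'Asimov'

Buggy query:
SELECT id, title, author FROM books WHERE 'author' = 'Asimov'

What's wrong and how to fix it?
Bug: Single quotes denote string literals in SQL; the column name is being compared as a constant string

Fix: Remove the quotes around the column name (or use double quotes for an identifier)

Corrected query:
SELECT id, title, author FROM books WHERE author = 'Asimov'

Result:
id | title      | author
---+------------+-------
2  | Foundation | Asimov
6  | I, Robot   | Asimov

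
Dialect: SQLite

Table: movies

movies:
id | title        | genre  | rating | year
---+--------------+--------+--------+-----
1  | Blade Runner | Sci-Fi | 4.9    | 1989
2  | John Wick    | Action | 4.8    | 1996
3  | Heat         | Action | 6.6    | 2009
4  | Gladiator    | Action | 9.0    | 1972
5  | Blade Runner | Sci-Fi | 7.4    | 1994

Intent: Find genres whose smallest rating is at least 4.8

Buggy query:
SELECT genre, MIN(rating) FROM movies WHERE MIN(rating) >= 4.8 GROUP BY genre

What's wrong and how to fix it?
Bug: MIN() in WHERE is a misuse of aggregate

Fix: Replace WHERE with HAVING after the GROUP BY

Corrected query:
SELECT genre, MIN(rating) FROM movies GROUP BY genre HAVING MIN(rating) >= 4.8

Result:
genre  | MIN(rating)
-------+------------
Action | 4.8        
Sci-Fi | 4.9        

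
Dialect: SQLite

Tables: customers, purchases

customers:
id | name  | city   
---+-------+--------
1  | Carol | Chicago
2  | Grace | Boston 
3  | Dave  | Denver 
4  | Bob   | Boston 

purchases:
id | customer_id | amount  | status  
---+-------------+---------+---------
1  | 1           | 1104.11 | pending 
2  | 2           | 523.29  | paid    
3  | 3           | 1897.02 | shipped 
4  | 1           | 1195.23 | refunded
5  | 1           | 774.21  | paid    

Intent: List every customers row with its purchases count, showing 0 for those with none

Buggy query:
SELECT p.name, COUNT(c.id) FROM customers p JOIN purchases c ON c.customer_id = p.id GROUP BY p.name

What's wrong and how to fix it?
Bug: INNER JOIN drops customers rows that have no matching purchases rows

Fix: Switch to LEFT JOIN to retain unmatched parent rows

Corrected query:
SELECT p.name, COUNT(c.id) FROM customers p LEFT JOIN purchases c ON c.customer_id = p.id GROUP BY p.name

Result:
name  | COUNT(c.id)
------+------------
Bob   | 0          
Carol | 3          
Dave  | 1          
Grace | 1          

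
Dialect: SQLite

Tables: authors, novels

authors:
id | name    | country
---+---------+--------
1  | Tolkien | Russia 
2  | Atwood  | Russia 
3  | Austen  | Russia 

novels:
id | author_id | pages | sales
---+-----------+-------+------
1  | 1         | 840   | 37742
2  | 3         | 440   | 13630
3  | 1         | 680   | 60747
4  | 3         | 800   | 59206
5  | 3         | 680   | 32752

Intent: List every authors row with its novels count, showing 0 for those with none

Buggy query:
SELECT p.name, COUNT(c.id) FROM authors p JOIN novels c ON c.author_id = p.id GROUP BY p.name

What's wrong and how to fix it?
Bug: INNER JOIN drops authors rows that have no matching novels rows

Fix: Use LEFT JOIN so parents without children still appear (COUNT(c.id) gives 0)

Corrected query:
SELECT p.name, COUNT(c.id) FROM authors p LEFT JOIN novels c ON c.author_id = p.id GROUP BY p.name

Result:
name    | COUNT(c.id)
--------+------------
Atwood  | 0          
Austen  | 3          
Tolkien | 2          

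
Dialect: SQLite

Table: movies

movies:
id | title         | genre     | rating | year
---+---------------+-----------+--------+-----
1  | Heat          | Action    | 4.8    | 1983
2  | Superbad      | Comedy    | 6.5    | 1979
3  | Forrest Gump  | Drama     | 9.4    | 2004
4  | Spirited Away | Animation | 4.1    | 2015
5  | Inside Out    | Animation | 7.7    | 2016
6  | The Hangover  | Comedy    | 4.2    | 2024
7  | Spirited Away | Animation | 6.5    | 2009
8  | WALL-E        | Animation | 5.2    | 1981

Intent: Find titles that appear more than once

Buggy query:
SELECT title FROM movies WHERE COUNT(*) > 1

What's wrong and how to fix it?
Bug: WHERE can't reference COUNT(*); aggregates are computed after WHERE

Fix: GROUP BY title, then filter groups with HAVING COUNT(*) > 1

Corrected query:
SELECT title FROM movies GROUP BY title HAVING COUNT(*) > 1

Result:
title        
-------------
Spirited Away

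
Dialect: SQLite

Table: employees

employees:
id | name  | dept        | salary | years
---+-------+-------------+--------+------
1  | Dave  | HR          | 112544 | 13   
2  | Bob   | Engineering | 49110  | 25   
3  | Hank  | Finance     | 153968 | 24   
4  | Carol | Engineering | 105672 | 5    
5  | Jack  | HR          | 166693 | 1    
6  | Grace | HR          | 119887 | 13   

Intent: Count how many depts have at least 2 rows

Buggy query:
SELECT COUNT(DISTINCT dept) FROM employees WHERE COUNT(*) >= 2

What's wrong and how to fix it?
Bug: COUNT(*) cannot appear in WHERE; the per-group count doesn't exist yet

Fix: Use a subquery that GROUPs and filters with HAVING, then count its rows

Corrected query:
SELECT COUNT(*) FROM (SELECT dept FROM employees GROUP BY dept HAVING COUNT(*) >= 2)

Result:
COUNT(*)
--------
2       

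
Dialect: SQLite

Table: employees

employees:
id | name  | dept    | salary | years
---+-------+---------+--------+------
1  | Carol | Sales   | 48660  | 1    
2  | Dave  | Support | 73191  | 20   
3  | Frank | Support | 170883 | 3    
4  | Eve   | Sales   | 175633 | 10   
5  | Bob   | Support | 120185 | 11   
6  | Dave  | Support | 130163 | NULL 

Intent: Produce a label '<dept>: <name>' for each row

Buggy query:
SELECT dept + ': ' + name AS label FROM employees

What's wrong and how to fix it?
Bug: SQLite uses || for string concatenation; + coerces text to numbers (yielding 0)

Fix: Use the || operator for string concatenation

Corrected query:
SELECT dept || ': ' || name AS label FROM employees

Result:
label         
--------------
Sales: Carol  
Support: Dave 
Support: Frank
Sales: Eve    
Support: Bob  
Support: Dave 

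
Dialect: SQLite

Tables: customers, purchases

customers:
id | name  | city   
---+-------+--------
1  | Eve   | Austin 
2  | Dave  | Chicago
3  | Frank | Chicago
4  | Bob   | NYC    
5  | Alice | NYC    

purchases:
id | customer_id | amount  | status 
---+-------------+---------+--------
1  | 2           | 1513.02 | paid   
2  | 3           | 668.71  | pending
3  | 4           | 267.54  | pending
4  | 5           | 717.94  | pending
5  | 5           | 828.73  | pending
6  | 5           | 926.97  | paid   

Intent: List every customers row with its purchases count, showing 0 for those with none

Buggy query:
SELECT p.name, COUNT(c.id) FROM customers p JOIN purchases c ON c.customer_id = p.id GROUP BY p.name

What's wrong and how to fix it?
Bug: An inner join excludes parents with zero children

Fix: Switch to LEFT JOIN to retain unmatched parent rows

Corrected query:
SELECT p.name, COUNT(c.id) FROM customers p LEFT JOIN purchases c ON c.customer_id = p.id GROUP BY p.name

Result:
name  | COUNT(c.id)
------+------------
Alice | 3          
Bob   | 1          
Dave  | 1          
Eve   | 0          
Frank | 1          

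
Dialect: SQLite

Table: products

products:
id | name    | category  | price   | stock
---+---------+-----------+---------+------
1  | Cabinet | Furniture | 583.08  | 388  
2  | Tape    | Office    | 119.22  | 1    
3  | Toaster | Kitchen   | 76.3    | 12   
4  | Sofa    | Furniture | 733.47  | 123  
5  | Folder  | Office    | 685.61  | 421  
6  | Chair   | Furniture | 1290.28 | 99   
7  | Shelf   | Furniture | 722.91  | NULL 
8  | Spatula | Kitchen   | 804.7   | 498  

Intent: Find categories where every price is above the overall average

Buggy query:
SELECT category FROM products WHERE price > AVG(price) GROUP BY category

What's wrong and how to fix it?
Bug: AVG() is an aggregate; it can't sit directly in WHERE

Fix: Use a subquery for AVG and a HAVING MIN(...) filter so the condition holds for every row in the group

Corrected query:
SELECT category FROM products GROUP BY category HAVING MIN(price) > (SELECT AVG(price) FROM products)

Result:
(no rows)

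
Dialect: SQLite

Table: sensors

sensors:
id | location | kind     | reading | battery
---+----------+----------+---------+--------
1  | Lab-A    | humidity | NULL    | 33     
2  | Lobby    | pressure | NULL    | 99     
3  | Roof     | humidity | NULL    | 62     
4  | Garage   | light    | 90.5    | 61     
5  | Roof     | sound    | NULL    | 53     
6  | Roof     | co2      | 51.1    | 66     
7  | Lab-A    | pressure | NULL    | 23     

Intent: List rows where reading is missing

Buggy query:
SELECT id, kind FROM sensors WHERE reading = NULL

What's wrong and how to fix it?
Bug: Comparing to NULL with '=' never matches; NULL = NULL is unknown, not true

Fix: Replace '= NULL' with 'IS NULL'

Corrected query:
SELECT id, kind FROM sensors WHERE reading IS NULL

Result:
id | kind    
---+---------
1  | humidity
2  | pressure
3  | humidity
5  | sound   
7  | pressure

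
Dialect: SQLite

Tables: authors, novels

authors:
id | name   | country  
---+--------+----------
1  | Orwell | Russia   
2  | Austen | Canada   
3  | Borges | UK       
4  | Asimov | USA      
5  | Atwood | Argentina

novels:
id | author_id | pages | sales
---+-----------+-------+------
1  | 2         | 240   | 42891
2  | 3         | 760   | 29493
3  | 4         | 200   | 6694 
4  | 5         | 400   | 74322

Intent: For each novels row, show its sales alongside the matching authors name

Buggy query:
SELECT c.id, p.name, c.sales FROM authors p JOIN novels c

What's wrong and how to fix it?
Bug: JOIN with no ON clause produces a cartesian product; every novels row pairs with every authors row

Fix: Add ON c.author_id = p.id to the JOIN

Corrected query:
SELECT c.id, p.name, c.sales FROM authors p JOIN novels c ON c.author_id = p.id

Result:
id | name   | sales
---+--------+------
1  | Austen | 42891
2  | Borges | 29493
3  | Asimov | 6694 
4  | Atwood | 74322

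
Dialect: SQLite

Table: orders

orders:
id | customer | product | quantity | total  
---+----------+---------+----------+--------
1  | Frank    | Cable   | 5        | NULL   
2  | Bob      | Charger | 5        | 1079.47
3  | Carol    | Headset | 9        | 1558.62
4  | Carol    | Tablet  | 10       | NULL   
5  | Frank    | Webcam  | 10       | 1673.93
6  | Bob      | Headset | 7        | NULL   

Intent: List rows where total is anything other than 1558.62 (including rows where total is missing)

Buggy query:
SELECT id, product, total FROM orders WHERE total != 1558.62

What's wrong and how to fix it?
Bug: 'total != 1558.62' is unknown when total is NULL, so NULL rows are silently excluded

Fix: Handle NULL separately with IS NULL alongside the inequality

Corrected query:
SELECT id, product, total FROM orders WHERE total != 1558.62 OR total IS NULL

Result:
id | product | total  
---+---------+--------
1  | Cable   | NULL   
2  | Charger | 1079.47
4  | Tablet  | NULL   
5  | Webcam  | 1673.93
6  | Headset | NULL   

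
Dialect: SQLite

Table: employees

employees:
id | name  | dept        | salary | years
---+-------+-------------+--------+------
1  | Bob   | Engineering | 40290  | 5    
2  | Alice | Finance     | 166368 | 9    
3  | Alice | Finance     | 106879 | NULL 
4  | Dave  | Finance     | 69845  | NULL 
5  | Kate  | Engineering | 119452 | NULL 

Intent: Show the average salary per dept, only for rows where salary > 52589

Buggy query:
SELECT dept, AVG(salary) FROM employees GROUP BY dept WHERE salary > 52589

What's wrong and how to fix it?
Bug: WHERE cannot follow GROUP BY

Fix: Place WHERE between FROM and GROUP BY

Corrected query:
SELECT dept, AVG(salary) FROM employees WHERE salary > 52589 GROUP BY dept

Result:
dept        | AVG(salary)
------------+------------
Engineering | 119452     
Finance     | 114364     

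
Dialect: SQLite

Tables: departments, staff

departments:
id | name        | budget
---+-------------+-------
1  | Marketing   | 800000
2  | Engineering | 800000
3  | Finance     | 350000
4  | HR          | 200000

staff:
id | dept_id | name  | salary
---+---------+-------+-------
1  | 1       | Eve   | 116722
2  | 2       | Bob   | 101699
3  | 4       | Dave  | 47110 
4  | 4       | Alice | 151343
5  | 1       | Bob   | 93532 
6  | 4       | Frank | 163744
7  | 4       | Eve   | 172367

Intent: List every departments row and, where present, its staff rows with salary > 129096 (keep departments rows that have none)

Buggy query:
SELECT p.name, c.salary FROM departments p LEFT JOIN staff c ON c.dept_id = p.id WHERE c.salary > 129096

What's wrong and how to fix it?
Bug: A WHERE condition on the right-hand table after LEFT JOIN drops unmatched parents

Fix: Move the right-table condition into the ON clause so unmatched parents are kept

Corrected query:
SELECT p.name, c.salary FROM departments p LEFT JOIN staff c ON c.dept_id = p.id AND c.salary > 129096

Result:
name        | salary
------------+-------
Marketing   | NULL  
Engineering | NULL  
Finance     | NULL  
HR          | 151343
HR          | 163744
HR          | 172367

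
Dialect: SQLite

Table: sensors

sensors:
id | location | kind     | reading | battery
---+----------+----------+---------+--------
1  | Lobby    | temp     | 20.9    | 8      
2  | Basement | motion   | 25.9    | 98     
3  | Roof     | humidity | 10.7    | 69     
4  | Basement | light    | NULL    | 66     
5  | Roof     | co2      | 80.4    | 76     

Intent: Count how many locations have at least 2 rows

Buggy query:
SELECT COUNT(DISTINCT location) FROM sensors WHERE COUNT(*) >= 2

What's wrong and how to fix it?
Bug: WHERE filters individual rows, not groups, so a group-level COUNT is invalid there

Fix: Group first with HAVING COUNT(*) >= 2, then COUNT the resulting groups

Corrected query:
SELECT COUNT(*) FROM (SELECT location FROM sensors GROUP BY location HAVING COUNT(*) >= 2)

Result:
COUNT(*)
--------
2       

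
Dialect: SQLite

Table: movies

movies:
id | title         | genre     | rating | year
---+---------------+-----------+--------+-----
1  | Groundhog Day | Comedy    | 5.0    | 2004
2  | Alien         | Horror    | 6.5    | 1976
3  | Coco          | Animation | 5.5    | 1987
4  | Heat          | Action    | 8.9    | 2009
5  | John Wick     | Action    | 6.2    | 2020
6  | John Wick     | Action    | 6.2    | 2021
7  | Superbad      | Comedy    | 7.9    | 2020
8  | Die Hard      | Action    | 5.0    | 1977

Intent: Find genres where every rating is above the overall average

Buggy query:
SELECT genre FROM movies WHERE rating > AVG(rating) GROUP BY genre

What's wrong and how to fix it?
Bug: AVG() is an aggregate; it can't sit directly in WHERE

Fix: Use a subquery for AVG and a HAVING MIN(...) filter so the condition holds for every row in the group

Corrected query:
SELECT genre FROM movies GROUP BY genre HAVING MIN(rating) > (SELECT AVG(rating) FROM movies)

Result:
genre 
------
Horror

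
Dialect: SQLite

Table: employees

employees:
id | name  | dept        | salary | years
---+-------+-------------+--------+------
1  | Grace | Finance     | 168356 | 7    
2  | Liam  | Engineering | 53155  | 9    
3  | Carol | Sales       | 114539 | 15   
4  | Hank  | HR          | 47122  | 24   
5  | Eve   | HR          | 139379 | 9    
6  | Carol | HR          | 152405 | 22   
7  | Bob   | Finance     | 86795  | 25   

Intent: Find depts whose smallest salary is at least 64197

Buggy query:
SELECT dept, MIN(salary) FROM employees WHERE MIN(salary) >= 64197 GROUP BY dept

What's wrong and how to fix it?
Bug: Aggregates like MIN are computed per group after WHERE runs

Fix: Replace WHERE with HAVING after the GROUP BY

Corrected query:
SELECT dept, MIN(salary) FROM employees GROUP BY dept HAVING MIN(salary) >= 64197

Result:
dept    | MIN(salary)
--------+------------
Finance | 86795      
Sales   | 114539     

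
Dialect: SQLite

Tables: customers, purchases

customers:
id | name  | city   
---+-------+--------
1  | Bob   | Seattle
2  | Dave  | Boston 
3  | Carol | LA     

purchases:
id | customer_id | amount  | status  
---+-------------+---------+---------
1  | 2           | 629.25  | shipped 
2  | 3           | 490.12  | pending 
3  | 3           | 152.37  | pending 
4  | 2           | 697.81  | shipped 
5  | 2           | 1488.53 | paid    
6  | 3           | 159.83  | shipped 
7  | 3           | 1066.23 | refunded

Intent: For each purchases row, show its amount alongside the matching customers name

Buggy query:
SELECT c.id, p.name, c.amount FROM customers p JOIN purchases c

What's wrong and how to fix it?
Bug: Missing join condition: each purchases row is matched to all customers rows instead of just its own

Fix: Add ON c.customer_id = p.id to the JOIN

Corrected query:
SELECT c.id, p.name, c.amount FROM customers p JOIN purchases c ON c.customer_id = p.id

Result:
id | name  | amount 
---+-------+--------
1  | Dave  | 629.25 
2  | Carol | 490.12 
3  | Carol | 152.37 
4  | Dave  | 697.81 
5  | Dave  | 1488.53
6  | Carol | 159.83 
7  | Carol | 1066.23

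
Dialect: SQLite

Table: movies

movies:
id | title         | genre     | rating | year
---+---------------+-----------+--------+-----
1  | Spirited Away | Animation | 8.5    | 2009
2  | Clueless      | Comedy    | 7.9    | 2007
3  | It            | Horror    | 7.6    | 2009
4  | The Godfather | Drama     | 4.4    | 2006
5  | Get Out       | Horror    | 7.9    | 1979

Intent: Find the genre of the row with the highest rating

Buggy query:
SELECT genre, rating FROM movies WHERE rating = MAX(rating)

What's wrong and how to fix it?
Bug: MAX(rating) is an aggregate and cannot be used directly in WHERE

Fix: Use a subquery: WHERE rating = (SELECT MAX(rating) FROM movies)

Corrected query:
SELECT genre, rating FROM movies WHERE rating = (SELECT MAX(rating) FROM movies)

Result:
genre     | rating
----------+-------
Animation | 8.5   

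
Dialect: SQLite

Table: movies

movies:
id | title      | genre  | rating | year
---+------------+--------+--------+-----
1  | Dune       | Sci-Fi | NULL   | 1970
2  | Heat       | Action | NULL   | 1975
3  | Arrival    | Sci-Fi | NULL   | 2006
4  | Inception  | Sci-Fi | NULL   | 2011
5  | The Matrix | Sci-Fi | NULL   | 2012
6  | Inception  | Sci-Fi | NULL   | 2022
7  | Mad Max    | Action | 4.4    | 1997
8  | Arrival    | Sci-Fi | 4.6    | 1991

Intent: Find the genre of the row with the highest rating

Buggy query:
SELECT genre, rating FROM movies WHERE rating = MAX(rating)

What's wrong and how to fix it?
Bug: MAX(rating) is an aggregate and cannot be used directly in WHERE

Fix: Use a subquery: WHERE rating = (SELECT MAX(rating) FROM movies)

Corrected query:
SELECT genre, rating FROM movies WHERE rating = (SELECT MAX(rating) FROM movies)

Result:
genre  | rating
-------+-------
Sci-Fi | 4.6   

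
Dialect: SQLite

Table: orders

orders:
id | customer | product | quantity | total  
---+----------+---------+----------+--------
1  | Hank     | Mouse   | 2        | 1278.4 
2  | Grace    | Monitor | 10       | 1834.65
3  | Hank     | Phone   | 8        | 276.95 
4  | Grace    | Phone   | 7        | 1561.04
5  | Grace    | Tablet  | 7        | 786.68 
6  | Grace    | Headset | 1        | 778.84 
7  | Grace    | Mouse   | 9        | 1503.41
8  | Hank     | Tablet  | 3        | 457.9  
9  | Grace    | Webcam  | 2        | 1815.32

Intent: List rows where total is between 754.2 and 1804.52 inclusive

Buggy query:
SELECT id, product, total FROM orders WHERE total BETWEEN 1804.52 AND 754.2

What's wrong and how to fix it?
Bug: The bounds are reversed; BETWEEN a AND b requires a <= b to match anything

Fix: Write BETWEEN 754.2 AND 1804.52

Corrected query:
SELECT id, product, total FROM orders WHERE total BETWEEN 754.2 AND 1804.52

Result:
id | product | total  
---+---------+--------
1  | Mouse   | 1278.4 
4  | Phone   | 1561.04
5  | Tablet  | 786.68 
6  | Headset | 778.84 
7  | Mouse   | 1503.41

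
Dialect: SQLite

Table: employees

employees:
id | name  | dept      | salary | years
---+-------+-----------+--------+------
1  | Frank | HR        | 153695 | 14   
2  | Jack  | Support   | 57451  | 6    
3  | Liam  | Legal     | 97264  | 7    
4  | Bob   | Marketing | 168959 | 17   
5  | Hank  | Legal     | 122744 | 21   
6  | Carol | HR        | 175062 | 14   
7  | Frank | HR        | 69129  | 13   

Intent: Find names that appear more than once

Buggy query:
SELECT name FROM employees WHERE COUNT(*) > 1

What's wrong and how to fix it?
Bug: COUNT(*) is an aggregate and cannot be used in WHERE

Fix: GROUP BY name, then filter groups with HAVING COUNT(*) > 1

Corrected query:
SELECT name FROM employees GROUP BY name HAVING COUNT(*) > 1

Result:
name 
-----
Frank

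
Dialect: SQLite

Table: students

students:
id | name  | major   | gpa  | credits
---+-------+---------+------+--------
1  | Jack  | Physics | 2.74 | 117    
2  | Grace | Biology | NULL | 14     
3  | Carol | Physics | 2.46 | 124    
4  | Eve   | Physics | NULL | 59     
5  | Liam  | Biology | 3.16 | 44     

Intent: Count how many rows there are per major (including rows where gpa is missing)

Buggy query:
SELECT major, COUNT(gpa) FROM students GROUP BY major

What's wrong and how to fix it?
Bug: COUNT(column) counts non-NULL values only; rows with NULL gpa aren't counted

Fix: Replace COUNT(gpa) with COUNT(*)

Corrected query:
SELECT major, COUNT(*) FROM students GROUP BY major

Result:
major   | COUNT(*)
--------+---------
Biology | 2       
Physics | 3       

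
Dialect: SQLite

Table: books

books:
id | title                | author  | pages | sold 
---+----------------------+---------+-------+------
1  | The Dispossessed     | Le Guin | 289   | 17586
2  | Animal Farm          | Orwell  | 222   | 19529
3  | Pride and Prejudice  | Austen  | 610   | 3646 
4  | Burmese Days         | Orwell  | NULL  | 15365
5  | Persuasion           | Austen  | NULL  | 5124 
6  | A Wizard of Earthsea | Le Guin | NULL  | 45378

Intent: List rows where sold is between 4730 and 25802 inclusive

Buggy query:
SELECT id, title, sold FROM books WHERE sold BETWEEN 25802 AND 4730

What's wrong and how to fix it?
Bug: The bounds are reversed; BETWEEN a AND b requires a <= b to match anything

Fix: Write BETWEEN 4730 AND 25802

Corrected query:
SELECT id, title, sold FROM books WHERE sold BETWEEN 4730 AND 25802

Result:
id | title            | sold 
---+------------------+------
1  | The Dispossessed | 17586
2  | Animal Farm      | 19529
4  | Burmese Days     | 15365
5  | Persuasion       | 5124 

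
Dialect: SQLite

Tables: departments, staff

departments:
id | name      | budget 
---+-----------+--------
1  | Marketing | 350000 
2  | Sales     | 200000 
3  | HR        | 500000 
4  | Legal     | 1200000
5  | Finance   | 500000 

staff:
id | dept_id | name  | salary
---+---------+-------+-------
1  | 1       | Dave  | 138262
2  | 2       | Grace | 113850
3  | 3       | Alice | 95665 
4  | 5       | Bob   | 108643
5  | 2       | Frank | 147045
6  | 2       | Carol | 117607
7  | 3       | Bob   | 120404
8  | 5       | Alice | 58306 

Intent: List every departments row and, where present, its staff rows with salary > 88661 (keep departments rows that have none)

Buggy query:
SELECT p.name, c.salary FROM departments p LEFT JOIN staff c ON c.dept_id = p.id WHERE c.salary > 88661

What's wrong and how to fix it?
Bug: A WHERE condition on the right-hand table after LEFT JOIN drops unmatched parents

Fix: Put 'c.salary > 88661' in the JOIN's ON clause instead of WHERE

Corrected query:
SELECT p.name, c.salary FROM departments p LEFT JOIN staff c ON c.dept_id = p.id AND c.salary > 88661

Result:
name      | salary
----------+-------
Marketing | 138262
Sales     | 113850
Sales     | 117607
Sales     | 147045
HR        | 95665 
HR        | 120404
Legal     | NULL  
Finance   | 108643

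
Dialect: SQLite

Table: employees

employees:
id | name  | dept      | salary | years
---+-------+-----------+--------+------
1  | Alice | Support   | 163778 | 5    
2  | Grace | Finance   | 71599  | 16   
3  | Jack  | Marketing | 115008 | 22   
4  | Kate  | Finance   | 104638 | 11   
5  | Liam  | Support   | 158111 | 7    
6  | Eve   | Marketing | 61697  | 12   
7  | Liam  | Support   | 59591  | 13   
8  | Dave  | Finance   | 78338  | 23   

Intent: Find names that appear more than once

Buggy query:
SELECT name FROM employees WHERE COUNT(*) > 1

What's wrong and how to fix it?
Bug: WHERE can't reference COUNT(*); aggregates are computed after WHERE

Fix: GROUP BY name, then filter groups with HAVING COUNT(*) > 1

Corrected query:
SELECT name FROM employees GROUP BY name HAVING COUNT(*) > 1

Result:
name
----
Liam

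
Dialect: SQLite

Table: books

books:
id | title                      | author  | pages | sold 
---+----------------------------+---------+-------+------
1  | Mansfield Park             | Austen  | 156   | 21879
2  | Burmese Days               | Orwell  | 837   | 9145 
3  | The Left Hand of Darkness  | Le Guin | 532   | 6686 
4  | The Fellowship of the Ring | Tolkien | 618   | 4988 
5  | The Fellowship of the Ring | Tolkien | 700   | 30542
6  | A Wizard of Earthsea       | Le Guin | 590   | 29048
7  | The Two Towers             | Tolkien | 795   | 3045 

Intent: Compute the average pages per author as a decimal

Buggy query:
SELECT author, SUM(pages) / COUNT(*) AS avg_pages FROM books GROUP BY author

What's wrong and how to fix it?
Bug: SUM(pages) and COUNT(*) are both integers; the division truncates the fractional part

Fix: Multiply by 1.0 (or CAST to REAL) to force floating-point division

Corrected query:
SELECT author, SUM(pages) * 1.0 / COUNT(*) AS avg_pages FROM books GROUP BY author

Result:
author  | avg_pages 
--------+-----------
Austen  | 156       
Le Guin | 561       
Orwell  | 837       
Tolkien | 704.333333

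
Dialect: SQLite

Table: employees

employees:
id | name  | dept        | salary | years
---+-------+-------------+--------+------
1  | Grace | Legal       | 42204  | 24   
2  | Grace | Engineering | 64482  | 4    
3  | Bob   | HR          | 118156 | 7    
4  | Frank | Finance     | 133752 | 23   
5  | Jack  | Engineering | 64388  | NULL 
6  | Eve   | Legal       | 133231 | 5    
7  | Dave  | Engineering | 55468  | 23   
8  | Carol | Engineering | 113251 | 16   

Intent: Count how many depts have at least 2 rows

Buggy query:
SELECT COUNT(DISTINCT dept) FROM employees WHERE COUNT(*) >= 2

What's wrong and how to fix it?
Bug: WHERE filters individual rows, not groups, so a group-level COUNT is invalid there

Fix: Use a subquery that GROUPs and filters with HAVING, then count its rows

Corrected query:
SELECT COUNT(*) FROM (SELECT dept FROM employees GROUP BY dept HAVING COUNT(*) >= 2)

Result:
COUNT(*)
--------
2       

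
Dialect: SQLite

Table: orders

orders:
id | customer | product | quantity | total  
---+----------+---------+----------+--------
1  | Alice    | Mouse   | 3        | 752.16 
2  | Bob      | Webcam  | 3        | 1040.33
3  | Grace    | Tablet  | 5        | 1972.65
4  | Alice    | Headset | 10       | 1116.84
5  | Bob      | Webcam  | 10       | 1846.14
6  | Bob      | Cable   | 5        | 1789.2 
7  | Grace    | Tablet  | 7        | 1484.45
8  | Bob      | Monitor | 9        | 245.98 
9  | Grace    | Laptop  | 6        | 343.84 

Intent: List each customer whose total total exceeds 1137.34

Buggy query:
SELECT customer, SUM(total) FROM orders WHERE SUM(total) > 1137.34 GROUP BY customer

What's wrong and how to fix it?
Bug: Aggregate functions cannot appear in a WHERE clause

Fix: Move the aggregate condition to a HAVING clause

Corrected query:
SELECT customer, SUM(total) FROM orders GROUP BY customer HAVING SUM(total) > 1137.34

Result:
customer | SUM(total)
---------+-----------
Alice    | 1869      
Bob      | 4921.65   
Grace    | 3800.94   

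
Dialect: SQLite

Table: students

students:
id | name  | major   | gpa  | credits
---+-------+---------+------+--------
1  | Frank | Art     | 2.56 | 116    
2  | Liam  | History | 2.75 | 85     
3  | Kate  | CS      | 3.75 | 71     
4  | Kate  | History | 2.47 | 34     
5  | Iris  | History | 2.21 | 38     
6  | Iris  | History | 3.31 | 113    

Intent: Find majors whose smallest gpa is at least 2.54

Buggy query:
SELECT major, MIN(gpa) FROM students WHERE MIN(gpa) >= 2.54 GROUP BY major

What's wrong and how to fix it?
Bug: Aggregates like MIN are computed per group after WHERE runs

Fix: Replace WHERE with HAVING after the GROUP BY

Corrected query:
SELECT major, MIN(gpa) FROM students GROUP BY major HAVING MIN(gpa) >= 2.54

Result:
major | MIN(gpa)
------+---------
Art   | 2.56    
CS    | 3.75    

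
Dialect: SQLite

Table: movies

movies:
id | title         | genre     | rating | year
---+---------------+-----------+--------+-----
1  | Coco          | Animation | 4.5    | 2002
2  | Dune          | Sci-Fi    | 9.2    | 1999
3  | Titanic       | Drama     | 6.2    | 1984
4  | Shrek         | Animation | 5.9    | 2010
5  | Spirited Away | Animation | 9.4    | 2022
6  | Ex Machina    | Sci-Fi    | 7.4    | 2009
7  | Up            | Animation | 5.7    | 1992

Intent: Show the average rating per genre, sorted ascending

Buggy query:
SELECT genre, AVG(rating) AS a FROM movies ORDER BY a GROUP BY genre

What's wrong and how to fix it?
Bug: GROUP BY must precede ORDER BY

Fix: Move ORDER BY to the end, after GROUP BY

Corrected query:
SELECT genre, AVG(rating) AS a FROM movies GROUP BY genre ORDER BY a

Result:
genre     | a    
----------+------
Drama     | 6.2  
Animation | 6.375
Sci-Fi    | 8.3  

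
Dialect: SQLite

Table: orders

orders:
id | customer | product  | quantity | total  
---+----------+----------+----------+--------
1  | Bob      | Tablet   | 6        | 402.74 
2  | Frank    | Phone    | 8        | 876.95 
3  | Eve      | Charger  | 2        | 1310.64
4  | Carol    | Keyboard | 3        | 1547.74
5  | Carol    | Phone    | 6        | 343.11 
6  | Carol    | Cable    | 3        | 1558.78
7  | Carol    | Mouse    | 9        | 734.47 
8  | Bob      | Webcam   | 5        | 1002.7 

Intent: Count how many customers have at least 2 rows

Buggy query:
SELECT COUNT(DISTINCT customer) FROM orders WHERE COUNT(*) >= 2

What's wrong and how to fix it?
Bug: COUNT(*) cannot appear in WHERE; the per-group count doesn't exist yet

Fix: Use a subquery that GROUPs and filters with HAVING, then count its rows

Corrected query:
SELECT COUNT(*) FROM (SELECT customer FROM orders GROUP BY customer HAVING COUNT(*) >= 2)

Result:
COUNT(*)
--------
2       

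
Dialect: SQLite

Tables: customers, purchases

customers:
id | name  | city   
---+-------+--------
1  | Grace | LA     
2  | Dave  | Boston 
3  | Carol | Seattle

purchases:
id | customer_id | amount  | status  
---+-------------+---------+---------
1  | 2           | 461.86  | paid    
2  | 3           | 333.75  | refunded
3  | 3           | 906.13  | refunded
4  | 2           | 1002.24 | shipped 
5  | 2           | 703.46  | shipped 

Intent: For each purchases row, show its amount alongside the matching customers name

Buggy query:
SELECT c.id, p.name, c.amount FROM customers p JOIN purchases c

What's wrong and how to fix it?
Bug: Missing join condition: each purchases row is matched to all customers rows instead of just its own

Fix: Specify the join condition linking the foreign key to the parent id

Corrected query:
SELECT c.id, p.name, c.amount FROM customers p JOIN purchases c ON c.customer_id = p.id

Result:
id | name  | amount 
---+-------+--------
1  | Dave  | 461.86 
2  | Carol | 333.75 
3  | Carol | 906.13 
4  | Dave  | 1002.24
5  | Dave  | 703.46 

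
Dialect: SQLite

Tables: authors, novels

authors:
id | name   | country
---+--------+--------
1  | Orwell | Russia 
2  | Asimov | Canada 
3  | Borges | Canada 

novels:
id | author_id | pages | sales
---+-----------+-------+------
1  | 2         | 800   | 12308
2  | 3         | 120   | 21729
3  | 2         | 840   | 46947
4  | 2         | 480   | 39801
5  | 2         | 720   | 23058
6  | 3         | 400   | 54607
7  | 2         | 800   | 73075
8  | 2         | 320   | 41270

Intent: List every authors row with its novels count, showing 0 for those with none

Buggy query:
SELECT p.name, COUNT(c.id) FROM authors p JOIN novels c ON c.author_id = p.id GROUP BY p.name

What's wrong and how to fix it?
Bug: An inner join excludes parents with zero children

Fix: Use LEFT JOIN so parents without children still appear (COUNT(c.id) gives 0)

Corrected query:
SELECT p.name, COUNT(c.id) FROM authors p LEFT JOIN novels c ON c.author_id = p.id GROUP BY p.name

Result:
name   | COUNT(c.id)
-------+------------
Asimov | 6          
Borges | 2          
Orwell | 0          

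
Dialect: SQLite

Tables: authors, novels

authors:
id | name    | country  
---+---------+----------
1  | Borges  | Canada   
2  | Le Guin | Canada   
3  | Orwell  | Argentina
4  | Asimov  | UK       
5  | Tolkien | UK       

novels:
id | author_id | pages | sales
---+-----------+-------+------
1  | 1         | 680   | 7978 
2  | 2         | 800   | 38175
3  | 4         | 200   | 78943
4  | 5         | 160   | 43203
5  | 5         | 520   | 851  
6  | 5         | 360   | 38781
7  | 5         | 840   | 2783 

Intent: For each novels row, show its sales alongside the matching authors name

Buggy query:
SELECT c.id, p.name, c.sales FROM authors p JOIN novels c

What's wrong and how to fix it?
Bug: JOIN with no ON clause produces a cartesian product; every novels row pairs with every authors row

Fix: Add ON c.author_id = p.id to the JOIN

Corrected query:
SELECT c.id, p.name, c.sales FROM authors p JOIN novels c ON c.author_id = p.id

Result:
id | name    | sales
---+---------+------
1  | Borges  | 7978 
2  | Le Guin | 38175
3  | Asimov  | 78943
4  | Tolkien | 43203
5  | Tolkien | 851  
6  | Tolkien | 38781
7  | Tolkien | 2783 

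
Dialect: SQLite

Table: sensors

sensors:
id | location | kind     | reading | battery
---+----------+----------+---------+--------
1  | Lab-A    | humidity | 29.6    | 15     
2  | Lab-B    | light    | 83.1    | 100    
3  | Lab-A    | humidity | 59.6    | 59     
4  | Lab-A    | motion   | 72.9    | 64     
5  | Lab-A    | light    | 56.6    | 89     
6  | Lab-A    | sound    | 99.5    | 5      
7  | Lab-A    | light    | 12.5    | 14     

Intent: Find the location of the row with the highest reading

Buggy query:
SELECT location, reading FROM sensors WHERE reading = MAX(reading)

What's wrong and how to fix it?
Bug: WHERE is evaluated per row; an aggregate over the whole table isn't defined there

Fix: Use a subquery: WHERE reading = (SELECT MAX(reading) FROM sensors)

Corrected query:
SELECT location, reading FROM sensors WHERE reading = (SELECT MAX(reading) FROM sensors)

Result:
location | reading
---------+--------
Lab-A    | 99.5   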